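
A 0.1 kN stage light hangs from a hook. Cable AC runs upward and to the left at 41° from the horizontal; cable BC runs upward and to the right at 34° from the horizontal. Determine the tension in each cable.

T_AC = 0.08583 kN, T_BC = 0.07813 kN

ΣF_x = 0: −T_AC·cos41° + T_BC·cos34° = 0 → T_BC = 0.910344·T_AC.
ΣF_y = 0: T_AC·sin41° + T_BC·sin34° = 0.1.
Substitute: T_AC·(0.656059 + 0.910344·0.559193) = 0.1 → T_AC = 0.0858283 ≈ 0.08583 kN.
Then T_BC = 0.910344 × 0.0858283 = 0.07813 kN.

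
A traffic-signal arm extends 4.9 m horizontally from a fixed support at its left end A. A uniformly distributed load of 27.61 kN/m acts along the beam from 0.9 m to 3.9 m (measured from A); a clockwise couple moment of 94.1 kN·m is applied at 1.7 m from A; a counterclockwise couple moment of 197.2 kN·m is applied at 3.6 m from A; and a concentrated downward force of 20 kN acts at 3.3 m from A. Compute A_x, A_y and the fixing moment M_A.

Resultant of the distributed load: 27.61 × 3 = 82.83 kN at 2.4 m from A.
ΣF_x = 0: A_x = 0.
ΣF_y = 0: A_y − 27.61·3 − 20 = 0 → A_y = 102.8 kN.
ΣM about A: M_A − (27.61·3)·2.4 − 94.1 + 197.2 − 20·3.3 = 0 → M_A = 161.7 kN·m.

A_x = 0, A_y = 102.8 kN, M_A = 161.7 kN·m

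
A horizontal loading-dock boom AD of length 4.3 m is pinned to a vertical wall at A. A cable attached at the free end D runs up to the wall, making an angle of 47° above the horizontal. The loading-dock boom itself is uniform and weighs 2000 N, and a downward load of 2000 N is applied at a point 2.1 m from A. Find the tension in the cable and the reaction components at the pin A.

ΣM about A: T·sin47°·4.3 − 2000·2.15 − 2000·2.1 = 0 → T = 8500/(4.3·0.731354) = 2702.86 ≈ 2703 N.
ΣF_x = 0: A_x − T·cos47° = 0 → A_x = 2702.86 × 0.681998 = 1843 N.
ΣF_y = 0: A_y + T·sin47° − 2000 − 2000 = 0 → A_y = 4000 − 2702.86 × 0.731354 = 2023 N.

T = 2703 N, A_x = 1843 N, A_y = 2023 N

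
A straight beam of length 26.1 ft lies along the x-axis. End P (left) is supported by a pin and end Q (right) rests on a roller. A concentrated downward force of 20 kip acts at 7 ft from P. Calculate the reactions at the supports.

Taking moments about P: Q_y·26.1 − 20·7 = 0 → Q_y = 140/26.1 = 5.36398 ≈ 5.364 kip.
ΣF_y = 0: P_y + 5.36398 − 20 = 0 → P_y = 14.64 kip.
ΣF_x = 0: no horizontal applied forces, so P_x = 0.

P_x = 0, P_y = 14.64 kip, Q_y = 5.364 kip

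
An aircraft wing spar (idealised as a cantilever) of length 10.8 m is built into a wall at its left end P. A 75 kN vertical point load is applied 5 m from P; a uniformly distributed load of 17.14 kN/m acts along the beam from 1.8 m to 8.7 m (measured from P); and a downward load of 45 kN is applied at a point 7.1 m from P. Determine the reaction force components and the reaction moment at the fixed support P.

P_x = 0, P_y = 238.3 kN, M_P = 1315 kN·m

Resultant of the distributed load: 17.14 × 6.9 = 118.266 kN at 5.25 m from P.
ΣF_x = 0: P_x = 0.
ΣF_y = 0: P_y − 75 − 17.14·6.9 − 45 = 0 → P_y = 238.3 kN.
ΣM about P: M_P − 75·5 − (17.14·6.9)·5.25 − 45·7.1 = 0 → M_P = 1315 kN·m.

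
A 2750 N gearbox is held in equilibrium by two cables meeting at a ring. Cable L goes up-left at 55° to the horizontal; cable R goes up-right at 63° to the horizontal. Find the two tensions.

ΣF_x = 0: −T_L·cos55° + T_R·cos63° = 0 → T_R = 1.26341·T_L.
ΣF_y = 0: T_L·sin55° + T_R·sin63° = 2750.
Substitute: T_L·(0.819152 + 1.26341·0.891007) = 2750 → T_L = 1413.98 ≈ 1414 N.
Then T_R = 1.26341 × 1413.98 = 1786 N.

T_L = 1414 N, T_R = 1786 N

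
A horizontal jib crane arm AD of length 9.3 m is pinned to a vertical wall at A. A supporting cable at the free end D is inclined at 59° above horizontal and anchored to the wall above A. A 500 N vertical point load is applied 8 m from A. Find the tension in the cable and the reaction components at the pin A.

ΣM about A: T·sin59°·9.3 − 500·8 = 0 → T = 4000/(9.3·0.857167) = 501.778 ≈ 501.8 N.
ΣF_x = 0: A_x − T·cos59° = 0 → A_x = 501.778 × 0.515038 = 258.4 N.
ΣF_y = 0: A_y + T·sin59° − 500 = 0 → A_y = 500 − 501.778 × 0.857167 = 69.89 N.

T = 501.8 N, A_x = 258.4 N, A_y = 69.89 N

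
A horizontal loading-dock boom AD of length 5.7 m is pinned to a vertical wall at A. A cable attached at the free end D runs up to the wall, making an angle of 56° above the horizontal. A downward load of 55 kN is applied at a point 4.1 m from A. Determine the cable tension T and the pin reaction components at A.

ΣM about A: T·sin56°·5.7 − 55·4.1 = 0 → T = 225.5/(5.7·0.829038) = 47.7197 ≈ 47.72 kN.
ΣF_x = 0: A_x − T·cos56° = 0 → A_x = 47.7197 × 0.559193 = 26.68 kN.
ΣF_y = 0: A_y + T·sin56° − 55 = 0 → A_y = 55 − 47.7197 × 0.829038 = 15.44 kN.

T = 47.72 kN, A_x = 26.68 kN, A_y = 15.44 kN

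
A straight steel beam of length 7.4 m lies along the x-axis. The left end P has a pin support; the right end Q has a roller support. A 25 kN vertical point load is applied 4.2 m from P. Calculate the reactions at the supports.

P_x = 0, P_y = 10.81 kN, Q_y = 14.19 kN

Taking moments about P: Q_y·7.4 − 25·4.2 = 0 → Q_y = 105/7.4 = 14.1892 ≈ 14.19 kN.
ΣF_y = 0: P_y + 14.1892 − 25 = 0 → P_y = 10.81 kN.
ΣF_x = 0: no horizontal applied forces, so P_x = 0.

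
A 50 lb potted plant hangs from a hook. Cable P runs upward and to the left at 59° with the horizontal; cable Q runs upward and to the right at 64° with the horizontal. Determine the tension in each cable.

T_P = 26.13 lb, T_Q = 30.71 lb

ΣF_x = 0: −T_P·cos59° + T_Q·cos64° = 0 → T_Q = 1.17489·T_P.
ΣF_y = 0: T_P·sin59° + T_Q·sin64° = 50.
Substitute: T_P·(0.857167 + 1.17489·0.898794) = 50 → T_P = 26.1349 ≈ 26.13 lb.
Then T_Q = 1.17489 × 26.1349 = 30.71 lb.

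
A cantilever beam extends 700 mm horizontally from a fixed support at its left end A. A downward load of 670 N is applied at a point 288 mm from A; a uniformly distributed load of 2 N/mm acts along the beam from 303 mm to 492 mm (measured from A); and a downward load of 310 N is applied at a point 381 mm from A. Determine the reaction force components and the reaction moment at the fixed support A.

Resultant of the distributed load: 2 × 189 = 378 N at 397.5 mm from A.
ΣF_x = 0: A_x = 0.
ΣF_y = 0: A_y − 670 − 2·189 − 310 = 0 → A_y = 1358 N.
ΣM about A: M_A − 670·288 − (2·189)·397.5 − 310·381 = 0 → M_A = 461300 N·mm.

A_x = 0, A_y = 1358 N, M_A = 461300 N·mm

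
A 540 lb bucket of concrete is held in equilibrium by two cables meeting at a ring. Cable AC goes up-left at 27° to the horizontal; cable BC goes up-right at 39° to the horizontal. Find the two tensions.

ΣF_x = 0: −T_AC·cos27° + T_BC·cos39° = 0 → T_BC = 1.14651·T_AC.
ΣF_y = 0: T_AC·sin27° + T_BC·sin39° = 540.
Substitute: T_AC·(0.45399 + 1.14651·0.62932) = 540 → T_AC = 459.374 ≈ 459.4 lb.
Then T_BC = 1.14651 × 459.374 = 526.7 lb.

T_AC = 459.4 lb, T_BC = 526.7 lb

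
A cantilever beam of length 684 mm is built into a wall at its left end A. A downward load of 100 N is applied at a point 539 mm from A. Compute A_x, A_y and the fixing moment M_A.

ΣF_x = 0: A_x = 0.
ΣF_y = 0: A_y − 100 = 0 → A_y = 100.0 N.
ΣM about A: M_A − 100·539 = 0 → M_A = 53900 N·mm.

A_x = 0, A_y = 100.0 N, M_A = 53900 N·mm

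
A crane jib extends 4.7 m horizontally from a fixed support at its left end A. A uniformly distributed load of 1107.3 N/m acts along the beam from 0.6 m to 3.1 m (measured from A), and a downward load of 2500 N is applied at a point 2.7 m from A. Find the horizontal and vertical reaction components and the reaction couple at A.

Resultant of the distributed load: 1107.3 × 2.5 = 2768.25 N at 1.85 m from A.
ΣF_x = 0: A_x = 0.
ΣF_y = 0: A_y − 1107.3·2.5 − 2500 = 0 → A_y = 5268 N.
ΣM about A: M_A − (1107.3·2.5)·1.85 − 2500·2.7 = 0 → M_A = 11870 N·m.

A_x = 0, A_y = 5268 N, M_A = 11870 N·m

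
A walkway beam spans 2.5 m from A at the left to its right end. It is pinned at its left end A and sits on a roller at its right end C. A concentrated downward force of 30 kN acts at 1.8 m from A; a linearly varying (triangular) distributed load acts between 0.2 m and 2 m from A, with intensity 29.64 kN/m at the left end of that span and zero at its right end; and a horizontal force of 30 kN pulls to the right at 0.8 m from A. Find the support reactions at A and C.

A_x = -30.00 kN, A_y = 26.54 kN, C_y = 30.14 kN

Resultant of the triangular load: ½ × 29.64 × 1.8 = 26.676 kN, acting at 0.8 m from A (one-third of the span from the peak).
Moments about A: C_y·2.5 − 30·1.8 − (½·29.64·1.8)·0.8 = 0 → C_y = 75.3408/2.5 = 30.1363 ≈ 30.14 kN.
ΣF_y = 0: A_y + 30.1363 − 30 − ½·29.64·1.8 = 0 → A_y = 26.54 kN.
ΣF_x = 0: A_x + 30 = 0 → A_x = -30.00 kN.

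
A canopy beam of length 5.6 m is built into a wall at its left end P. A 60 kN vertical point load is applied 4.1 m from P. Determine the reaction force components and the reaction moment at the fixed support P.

P_x = 0, P_y = 60.00 kN, M_P = 246.0 kN·m

ΣF_x = 0: P_x = 0.
ΣF_y = 0: P_y − 60 = 0 → P_y = 60.00 kN.
ΣM about P: M_P − 60·4.1 = 0 → M_P = 246.0 kN·m.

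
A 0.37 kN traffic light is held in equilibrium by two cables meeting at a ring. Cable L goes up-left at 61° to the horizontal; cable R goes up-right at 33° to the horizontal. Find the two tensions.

ΣF_x = 0: −T_L·cos61° + T_R·cos33° = 0 → T_R = 0.578069·T_L.
ΣF_y = 0: T_L·sin61° + T_R·sin33° = 0.37.
Substitute: T_L·(0.87462 + 0.578069·0.544639) = 0.37 → T_L = 0.311066 ≈ 0.3111 kN.
Then T_R = 0.578069 × 0.311066 = 0.1798 kN.

T_L = 0.3111 kN, T_R = 0.1798 kN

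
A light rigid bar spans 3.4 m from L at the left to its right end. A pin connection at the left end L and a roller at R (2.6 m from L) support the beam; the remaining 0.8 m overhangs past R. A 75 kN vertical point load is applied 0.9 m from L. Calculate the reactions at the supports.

Taking moments about L: R_y·2.6 − 75·0.9 = 0 → R_y = 67.5/2.6 = 25.9615 ≈ 25.96 kN.
ΣF_y = 0: L_y + 25.9615 − 75 = 0 → L_y = 49.04 kN.
ΣF_x = 0: no horizontal applied forces, so L_x = 0.

L_x = 0, L_y = 49.04 kN, R_y = 25.96 kN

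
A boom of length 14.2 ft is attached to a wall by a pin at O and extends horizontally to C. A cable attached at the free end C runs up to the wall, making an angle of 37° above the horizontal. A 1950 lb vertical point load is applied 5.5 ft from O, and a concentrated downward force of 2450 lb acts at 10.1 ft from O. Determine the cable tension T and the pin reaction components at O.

ΣM about O: T·sin37°·14.2 − 1950·5.5 − 2450·10.1 = 0 → T = 35470/(14.2·0.601815) = 4150.59 ≈ 4151 lb.
ΣF_x = 0: O_x − T·cos37° = 0 → O_x = 4150.59 × 0.798636 = 3315 lb.
ΣF_y = 0: O_y + T·sin37° − 1950 − 2450 = 0 → O_y = 4400 − 4150.59 × 0.601815 = 1902 lb.

T = 4151 lb, O_x = 3315 lb, O_y = 1902 lb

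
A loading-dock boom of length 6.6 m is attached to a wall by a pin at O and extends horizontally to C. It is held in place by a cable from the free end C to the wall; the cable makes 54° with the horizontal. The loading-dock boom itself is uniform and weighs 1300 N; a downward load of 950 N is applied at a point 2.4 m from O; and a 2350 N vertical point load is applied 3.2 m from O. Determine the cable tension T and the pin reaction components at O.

ΣM about O: T·sin54°·6.6 − 1300·3.3 − 950·2.4 − 2350·3.2 = 0 → T = 14090/(6.6·0.809017) = 2638.82 ≈ 2639 N.
ΣF_x = 0: O_x − T·cos54° = 0 → O_x = 2638.82 × 0.587785 = 1551 N.
ΣF_y = 0: O_y + T·sin54° − 1300 − 950 − 2350 = 0 → O_y = 4600 − 2638.82 × 0.809017 = 2465 N.

T = 2639 N, O_x = 1551 N, O_y = 2465 N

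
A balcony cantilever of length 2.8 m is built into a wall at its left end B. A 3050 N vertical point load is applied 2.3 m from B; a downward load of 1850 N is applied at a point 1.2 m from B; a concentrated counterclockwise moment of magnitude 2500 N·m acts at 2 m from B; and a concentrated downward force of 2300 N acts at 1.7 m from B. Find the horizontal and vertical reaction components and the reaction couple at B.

B_x = 0, B_y = 7200 N, M_B = 10640 N·m

ΣF_x = 0: B_x = 0.
ΣF_y = 0: B_y − 3050 − 1850 − 2300 = 0 → B_y = 7200 N.
ΣM about B: M_B − 3050·2.3 − 1850·1.2 + 2500 − 2300·1.7 = 0 → M_B = 10640 N·m.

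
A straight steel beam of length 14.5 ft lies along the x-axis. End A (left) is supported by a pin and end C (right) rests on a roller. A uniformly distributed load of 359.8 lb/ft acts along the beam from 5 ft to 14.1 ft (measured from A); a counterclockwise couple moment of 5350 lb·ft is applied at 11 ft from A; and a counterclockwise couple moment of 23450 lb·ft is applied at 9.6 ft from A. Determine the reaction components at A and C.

A_x = 0, A_y = 3104 lb, C_y = 170.2 lb

Resultant of the distributed load: 359.8 × 9.1 = 3274.18 lb at 9.55 ft from A.
Moments about A: C_y·14.5 − (359.8·9.1)·9.55 + 5350 + 23450 = 0 → C_y = 2468.419/14.5 = 170.236 ≈ 170.2 lb.
ΣF_y = 0: A_y + 170.236 − 359.8·9.1 = 0 → A_y = 3104 lb.
ΣF_x = 0: no horizontal applied forces, so A_x = 0.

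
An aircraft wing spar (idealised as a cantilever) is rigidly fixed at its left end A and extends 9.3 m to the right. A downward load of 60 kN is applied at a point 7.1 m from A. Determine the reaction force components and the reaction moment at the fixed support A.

ΣF_x = 0: A_x = 0.
ΣF_y = 0: A_y − 60 = 0 → A_y = 60.00 kN.
ΣM about A: M_A − 60·7.1 = 0 → M_A = 426.0 kN·m.

A_x = 0, A_y = 60.00 kN, M_A = 426.0 kN·m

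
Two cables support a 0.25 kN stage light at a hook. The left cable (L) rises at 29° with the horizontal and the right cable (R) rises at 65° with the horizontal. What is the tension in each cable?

T_L = 0.1059 kN, T_R = 0.2192 kN

ΣF_x = 0: −T_L·cos29° + T_R·cos65° = 0 → T_R = 2.06953·T_L.
ΣF_y = 0: T_L·sin29° + T_R·sin65° = 0.25.
Substitute: T_L·(0.48481 + 2.06953·0.906308) = 0.25 → T_L = 0.105912 ≈ 0.1059 kN.
Then T_R = 2.06953 × 0.105912 = 0.2192 kN.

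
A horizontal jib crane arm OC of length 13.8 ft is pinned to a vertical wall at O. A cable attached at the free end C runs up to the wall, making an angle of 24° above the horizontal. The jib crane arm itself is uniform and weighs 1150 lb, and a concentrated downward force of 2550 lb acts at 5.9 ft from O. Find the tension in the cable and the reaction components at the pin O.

T = 4094 lb, O_x = 3740 lb, O_y = 2035 lb

ΣM about O: T·sin24°·13.8 − 1150·6.9 − 2550·5.9 = 0 → T = 22980/(13.8·0.406737) = 4094.09 ≈ 4094 lb.
ΣF_x = 0: O_x − T·cos24° = 0 → O_x = 4094.09 × 0.913545 = 3740 lb.
ΣF_y = 0: O_y + T·sin24° − 1150 − 2550 = 0 → O_y = 3700 − 4094.09 × 0.406737 = 2035 lb.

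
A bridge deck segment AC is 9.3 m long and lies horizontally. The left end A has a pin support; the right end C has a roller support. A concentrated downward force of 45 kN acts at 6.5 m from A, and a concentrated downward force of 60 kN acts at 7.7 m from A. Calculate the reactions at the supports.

A_x = 0, A_y = 23.87 kN, C_y = 81.13 kN

Moments about A: C_y·9.3 − 45·6.5 − 60·7.7 = 0 → C_y = 754.5/9.3 = 81.129 ≈ 81.13 kN.
ΣF_y = 0: A_y + 81.129 − 45 − 60 = 0 → A_y = 23.87 kN.
ΣF_x = 0: no horizontal applied forces, so A_x = 0.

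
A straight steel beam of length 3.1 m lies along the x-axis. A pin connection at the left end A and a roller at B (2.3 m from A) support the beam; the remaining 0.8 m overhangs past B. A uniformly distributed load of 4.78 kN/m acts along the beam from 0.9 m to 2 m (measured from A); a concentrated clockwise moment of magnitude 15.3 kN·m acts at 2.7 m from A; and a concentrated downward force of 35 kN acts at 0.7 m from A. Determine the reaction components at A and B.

Resultant of the distributed load: 4.78 × 1.1 = 5.258 kN at 1.45 m from A.
Moments about A: B_y·2.3 − (4.78·1.1)·1.45 − 15.3 − 35·0.7 = 0 → B_y = 47.4241/2.3 = 20.6192 ≈ 20.62 kN.
ΣF_y = 0: A_y + 20.6192 − 4.78·1.1 − 35 = 0 → A_y = 19.64 kN.
ΣF_x = 0: no horizontal applied forces, so A_x = 0.

A_x = 0, A_y = 19.64 kN, B_y = 20.62 kN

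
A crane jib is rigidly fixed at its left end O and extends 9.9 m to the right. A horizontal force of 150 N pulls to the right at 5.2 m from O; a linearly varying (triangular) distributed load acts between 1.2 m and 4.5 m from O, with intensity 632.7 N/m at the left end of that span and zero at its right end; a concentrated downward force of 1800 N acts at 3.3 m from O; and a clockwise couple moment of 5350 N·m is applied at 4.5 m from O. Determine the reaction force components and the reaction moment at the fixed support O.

O_x = -150.0 N, O_y = 2844 N, M_O = 13690 N·m

Resultant of the triangular load: ½ × 632.7 × 3.3 = 1043.955 N, acting at 2.3 m from O (one-third of the span from the peak).
ΣF_x = 0: O_x + 150 = 0 → O_x = -150.0 N.
ΣF_y = 0: O_y − ½·632.7·3.3 − 1800 = 0 → O_y = 2844 N.
ΣM about O: M_O − (½·632.7·3.3)·2.3 − 1800·3.3 − 5350 = 0 → M_O = 13690 N·m.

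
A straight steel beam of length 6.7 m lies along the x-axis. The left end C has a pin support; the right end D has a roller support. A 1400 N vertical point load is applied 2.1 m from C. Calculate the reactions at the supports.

ΣM about C: D_y·6.7 − 1400·2.1 = 0 → D_y = 2940/6.7 = 438.806 ≈ 438.8 N.
ΣF_y = 0: C_y + 438.806 − 1400 = 0 → C_y = 961.2 N.
ΣF_x = 0: no horizontal applied forces, so C_x = 0.

C_x = 0, C_y = 961.2 N, D_y = 438.8 N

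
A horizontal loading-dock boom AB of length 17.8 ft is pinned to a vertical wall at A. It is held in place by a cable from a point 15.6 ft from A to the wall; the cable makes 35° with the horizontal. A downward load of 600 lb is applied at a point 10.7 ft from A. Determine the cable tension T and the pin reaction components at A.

ΣM about A: T·sin35°·15.6 − 600·10.7 = 0 → T = 6420/(15.6·0.573576) = 717.496 ≈ 717.5 lb.
ΣF_x = 0: A_x − T·cos35° = 0 → A_x = 717.496 × 0.819152 = 587.7 lb.
ΣF_y = 0: A_y + T·sin35° − 600 = 0 → A_y = 600 − 717.496 × 0.573576 = 188.5 lb.

T = 717.5 lb, A_x = 587.7 lb, A_y = 188.5 lb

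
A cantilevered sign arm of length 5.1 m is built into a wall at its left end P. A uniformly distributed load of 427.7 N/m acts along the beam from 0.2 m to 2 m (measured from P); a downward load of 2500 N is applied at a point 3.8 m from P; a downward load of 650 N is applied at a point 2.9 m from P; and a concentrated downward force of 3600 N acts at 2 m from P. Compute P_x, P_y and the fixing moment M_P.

Resultant of the distributed load: 427.7 × 1.8 = 769.86 N at 1.1 m from P.
ΣF_x = 0: P_x = 0.
ΣF_y = 0: P_y − 427.7·1.8 − 2500 − 650 − 3600 = 0 → P_y = 7520 N.
ΣM about P: M_P − (427.7·1.8)·1.1 − 2500·3.8 − 650·2.9 − 3600·2 = 0 → M_P = 19430 N·m.

P_x = 0, P_y = 7520 N, M_P = 19430 N·m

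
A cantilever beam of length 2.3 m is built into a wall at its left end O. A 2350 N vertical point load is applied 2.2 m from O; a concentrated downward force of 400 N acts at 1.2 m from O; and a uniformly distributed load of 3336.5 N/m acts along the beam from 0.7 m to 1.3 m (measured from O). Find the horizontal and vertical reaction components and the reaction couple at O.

O_x = 0, O_y = 4752 N, M_O = 7652 N·m

Resultant of the distributed load: 3336.5 × 0.6 = 2001.9 N at 1 m from O.
ΣF_x = 0: O_x = 0.
ΣF_y = 0: O_y − 2350 − 400 − 3336.5·0.6 = 0 → O_y = 4752 N.
ΣM about O: M_O − 2350·2.2 − 400·1.2 − (3336.5·0.6)·1 = 0 → M_O = 7652 N·m.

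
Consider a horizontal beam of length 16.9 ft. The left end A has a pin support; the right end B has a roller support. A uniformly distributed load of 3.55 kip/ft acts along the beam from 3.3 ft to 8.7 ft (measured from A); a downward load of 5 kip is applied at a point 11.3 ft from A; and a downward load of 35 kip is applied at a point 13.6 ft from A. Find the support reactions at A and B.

Resultant of the distributed load: 3.55 × 5.4 = 19.17 kip at 6 ft from A.
ΣM about A: B_y·16.9 − (3.55·5.4)·6 − 5·11.3 − 35·13.6 = 0 → B_y = 647.52/16.9 = 38.3148 ≈ 38.31 kip.
ΣF_y = 0: A_y + 38.3148 − 3.55·5.4 − 5 − 35 = 0 → A_y = 20.86 kip.
ΣF_x = 0: no horizontal applied forces, so A_x = 0.

A_x = 0, A_y = 20.86 kip, B_y = 38.31 kip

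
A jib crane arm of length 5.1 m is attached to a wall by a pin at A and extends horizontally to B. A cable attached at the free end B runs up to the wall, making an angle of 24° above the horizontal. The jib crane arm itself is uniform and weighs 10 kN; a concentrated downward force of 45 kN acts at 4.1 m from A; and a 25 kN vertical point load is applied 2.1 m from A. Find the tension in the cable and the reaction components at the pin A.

ΣM about A: T·sin24°·5.1 − 10·2.55 − 45·4.1 − 25·2.1 = 0 → T = 262.5/(5.1·0.406737) = 126.545 ≈ 126.5 kN.
ΣF_x = 0: A_x − T·cos24° = 0 → A_x = 126.545 × 0.913545 = 115.6 kN.
ΣF_y = 0: A_y + T·sin24° − 10 − 45 − 25 = 0 → A_y = 80 − 126.545 × 0.406737 = 28.53 kN.

T = 126.5 kN, A_x = 115.6 kN, A_y = 28.53 kN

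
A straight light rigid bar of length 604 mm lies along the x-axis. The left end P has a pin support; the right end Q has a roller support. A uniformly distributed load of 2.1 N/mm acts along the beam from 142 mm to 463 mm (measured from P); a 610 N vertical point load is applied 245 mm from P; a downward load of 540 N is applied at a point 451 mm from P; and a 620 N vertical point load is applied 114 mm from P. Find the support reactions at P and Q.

Resultant of the distributed load: 2.1 × 321 = 674.1 N at 302.5 mm from P.
Taking moments about P: Q_y·604 − (2.1·321)·302.5 − 610·245 − 540·451 − 620·114 = 0 → Q_y = 667585.25/604 = 1105.27 ≈ 1105 N.
ΣF_y = 0: P_y + 1105.27 − 2.1·321 − 610 − 540 − 620 = 0 → P_y = 1339 N.
ΣF_x = 0: no horizontal applied forces, so P_x = 0.

P_x = 0, P_y = 1339 N, Q_y = 1105 N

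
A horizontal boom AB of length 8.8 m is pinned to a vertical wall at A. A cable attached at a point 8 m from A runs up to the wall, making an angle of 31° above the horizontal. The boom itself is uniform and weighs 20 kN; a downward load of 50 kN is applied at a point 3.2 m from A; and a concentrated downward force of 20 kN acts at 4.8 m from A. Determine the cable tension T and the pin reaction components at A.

ΣM about A: T·sin31°·8 − 20·4.4 − 50·3.2 − 20·4.8 = 0 → T = 344/(8·0.515038) = 83.489 ≈ 83.49 kN.
ΣF_x = 0: A_x − T·cos31° = 0 → A_x = 83.489 × 0.857167 = 71.56 kN.
ΣF_y = 0: A_y + T·sin31° − 20 − 50 − 20 = 0 → A_y = 90 − 83.489 × 0.515038 = 47.00 kN.

T = 83.49 kN, A_x = 71.56 kN, A_y = 47.00 kN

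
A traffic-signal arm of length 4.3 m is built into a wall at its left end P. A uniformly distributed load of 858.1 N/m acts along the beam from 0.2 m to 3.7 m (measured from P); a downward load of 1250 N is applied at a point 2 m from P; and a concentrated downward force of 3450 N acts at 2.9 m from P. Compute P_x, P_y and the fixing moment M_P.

Resultant of the distributed load: 858.1 × 3.5 = 3003.35 N at 1.95 m from P.
ΣF_x = 0: P_x = 0.
ΣF_y = 0: P_y − 858.1·3.5 − 1250 − 3450 = 0 → P_y = 7703 N.
ΣM about P: M_P − (858.1·3.5)·1.95 − 1250·2 − 3450·2.9 = 0 → M_P = 18360 N·m.

P_x = 0, P_y = 7703 N, M_P = 18360 N·m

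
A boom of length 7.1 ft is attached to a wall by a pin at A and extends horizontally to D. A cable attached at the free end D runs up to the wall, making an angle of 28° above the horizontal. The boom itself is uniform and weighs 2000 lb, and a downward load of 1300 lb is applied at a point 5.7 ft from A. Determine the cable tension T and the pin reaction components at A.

ΣM about A: T·sin28°·7.1 − 2000·3.55 − 1300·5.7 = 0 → T = 14510/(7.1·0.469472) = 4353.11 ≈ 4353 lb.
ΣF_x = 0: A_x − T·cos28° = 0 → A_x = 4353.11 × 0.882948 = 3844 lb.
ΣF_y = 0: A_y + T·sin28° − 2000 − 1300 = 0 → A_y = 3300 − 4353.11 × 0.469472 = 1256 lb.

T = 4353 lb, A_x = 3844 lb, A_y = 1256 lb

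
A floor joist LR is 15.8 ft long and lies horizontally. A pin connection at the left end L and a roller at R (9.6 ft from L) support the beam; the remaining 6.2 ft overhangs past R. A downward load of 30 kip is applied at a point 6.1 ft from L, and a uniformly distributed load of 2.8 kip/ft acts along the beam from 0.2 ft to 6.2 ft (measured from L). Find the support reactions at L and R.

L_x = 0, L_y = 22.14 kip, R_y = 24.66 kip

Resultant of the distributed load: 2.8 × 6 = 16.8 kip at 3.2 ft from L.
Moments about L: R_y·9.6 − 30·6.1 − (2.8·6)·3.2 = 0 → R_y = 236.76/9.6 = 24.6625 ≈ 24.66 kip.
ΣF_y = 0: L_y + 24.6625 − 30 − 2.8·6 = 0 → L_y = 22.14 kip.
ΣF_x = 0: no horizontal applied forces, so L_x = 0.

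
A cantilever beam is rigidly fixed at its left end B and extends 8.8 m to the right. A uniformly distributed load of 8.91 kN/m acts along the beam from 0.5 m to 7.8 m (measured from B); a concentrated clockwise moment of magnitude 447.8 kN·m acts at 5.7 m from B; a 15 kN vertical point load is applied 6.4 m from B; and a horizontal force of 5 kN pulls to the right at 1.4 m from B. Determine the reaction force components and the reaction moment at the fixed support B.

Resultant of the distributed load: 8.91 × 7.3 = 65.043 kN at 4.15 m from B.
ΣF_x = 0: B_x + 5 = 0 → B_x = -5.000 kN.
ΣF_y = 0: B_y − 8.91·7.3 − 15 = 0 → B_y = 80.04 kN.
ΣM about B: M_B − (8.91·7.3)·4.15 − 447.8 − 15·6.4 = 0 → M_B = 813.7 kN·m.

B_x = -5.000 kN, B_y = 80.04 kN, M_B = 813.7 kN·m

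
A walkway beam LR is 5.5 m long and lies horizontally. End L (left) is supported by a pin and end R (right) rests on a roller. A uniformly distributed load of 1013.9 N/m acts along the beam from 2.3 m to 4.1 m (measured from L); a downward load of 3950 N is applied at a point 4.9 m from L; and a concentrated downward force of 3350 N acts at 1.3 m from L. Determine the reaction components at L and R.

Resultant of the distributed load: 1013.9 × 1.8 = 1825.02 N at 3.2 m from L.
ΣM about L: R_y·5.5 − (1013.9·1.8)·3.2 − 3950·4.9 − 3350·1.3 = 0 → R_y = 29550.064/5.5 = 5372.74 ≈ 5373 N.
ΣF_y = 0: L_y + 5372.74 − 1013.9·1.8 − 3950 − 3350 = 0 → L_y = 3752 N.
ΣF_x = 0: no horizontal applied forces, so L_x = 0.

L_x = 0, L_y = 3752 N, R_y = 5373 N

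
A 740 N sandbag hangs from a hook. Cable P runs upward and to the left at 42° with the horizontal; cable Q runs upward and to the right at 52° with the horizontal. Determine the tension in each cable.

T_P = 456.7 N, T_Q = 551.3 N

ΣF_x = 0: −T_P·cos42° + T_Q·cos52° = 0 → T_Q = 1.20707·T_P.
ΣF_y = 0: T_P·sin42° + T_Q·sin52° = 740.
Substitute: T_P·(0.669131 + 1.20707·0.788011) = 740 → T_P = 456.701 ≈ 456.7 N.
Then T_Q = 1.20707 × 456.701 = 551.3 N.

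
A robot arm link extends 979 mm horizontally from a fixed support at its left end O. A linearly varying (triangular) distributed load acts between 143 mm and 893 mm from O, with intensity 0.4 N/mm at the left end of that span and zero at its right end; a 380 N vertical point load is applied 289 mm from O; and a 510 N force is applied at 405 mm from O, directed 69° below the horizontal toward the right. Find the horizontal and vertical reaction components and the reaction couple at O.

O_x = -182.8 N, O_y = 1006 N, M_O = 361600 N·mm

Resultant of the triangular load: ½ × 0.4 × 750 = 150 N, acting at 393 mm from O (one-third of the span from the peak).
ΣF_x = 0: O_x + 510·cos69° = 0 → O_x = -182.8 N.
ΣF_y = 0: O_y − ½·0.4·750 − 380 − 510·sin69° = 0 → O_y = 1006 N.
ΣM about O: M_O − (½·0.4·750)·393 − 380·289 − 510·sin69°·405 = 0 → M_O = 361600 N·mm.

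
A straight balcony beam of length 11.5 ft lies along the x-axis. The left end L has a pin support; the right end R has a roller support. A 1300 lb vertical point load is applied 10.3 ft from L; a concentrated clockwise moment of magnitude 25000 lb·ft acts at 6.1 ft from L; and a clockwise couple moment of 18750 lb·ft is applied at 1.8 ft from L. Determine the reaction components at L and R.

L_x = 0, L_y = -3669 lb, R_y = 4969 lb

ΣM about L: R_y·11.5 − 1300·10.3 − 25000 − 18750 = 0 → R_y = 57140/11.5 = 4968.7 ≈ 4969 lb.
ΣF_y = 0: L_y + 4968.7 − 1300 = 0 → L_y = -3669 lb.
ΣF_x = 0: no horizontal applied forces, so L_x = 0.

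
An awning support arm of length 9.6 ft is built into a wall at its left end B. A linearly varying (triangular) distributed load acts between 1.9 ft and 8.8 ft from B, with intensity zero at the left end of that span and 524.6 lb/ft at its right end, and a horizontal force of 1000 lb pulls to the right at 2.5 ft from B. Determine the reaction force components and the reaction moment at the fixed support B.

B_x = -1000 lb, B_y = 1810 lb, M_B = 11760 lb·ft

Resultant of the triangular load: ½ × 524.6 × 6.9 = 1809.87 lb, acting at 6.5 ft from B (one-third of the span from the peak).
ΣF_x = 0: B_x + 1000 = 0 → B_x = -1000 lb.
ΣF_y = 0: B_y − ½·524.6·6.9 = 0 → B_y = 1810 lb.
ΣM about B: M_B − (½·524.6·6.9)·6.5 = 0 → M_B = 11760 lb·ft.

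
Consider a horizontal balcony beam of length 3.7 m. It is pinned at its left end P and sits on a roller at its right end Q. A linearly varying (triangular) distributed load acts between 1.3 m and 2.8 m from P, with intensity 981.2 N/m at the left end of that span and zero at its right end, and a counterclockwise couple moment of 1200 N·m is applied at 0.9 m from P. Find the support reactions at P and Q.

P_x = 0, P_y = 702.2 N, Q_y = 33.68 N

Resultant of the triangular load: ½ × 981.2 × 1.5 = 735.9 N, acting at 1.8 m from P (one-third of the span from the peak).
ΣM about P: Q_y·3.7 − (½·981.2·1.5)·1.8 + 1200 = 0 → Q_y = 124.62/3.7 = 33.6811 ≈ 33.68 N.
ΣF_y = 0: P_y + 33.6811 − ½·981.2·1.5 = 0 → P_y = 702.2 N.
ΣF_x = 0: no horizontal applied forces, so P_x = 0.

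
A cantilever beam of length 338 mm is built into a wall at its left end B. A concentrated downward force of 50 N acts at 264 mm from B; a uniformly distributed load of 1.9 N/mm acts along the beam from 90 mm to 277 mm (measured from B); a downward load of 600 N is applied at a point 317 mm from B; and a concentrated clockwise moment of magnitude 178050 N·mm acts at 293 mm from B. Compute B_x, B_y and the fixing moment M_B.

B_x = 0, B_y = 1005 N, M_B = 446600 N·mm

Resultant of the distributed load: 1.9 × 187 = 355.3 N at 183.5 mm from B.
ΣF_x = 0: B_x = 0.
ΣF_y = 0: B_y − 50 − 1.9·187 − 600 = 0 → B_y = 1005 N.
ΣM about B: M_B − 50·264 − (1.9·187)·183.5 − 600·317 − 178050 = 0 → M_B = 446600 N·mm.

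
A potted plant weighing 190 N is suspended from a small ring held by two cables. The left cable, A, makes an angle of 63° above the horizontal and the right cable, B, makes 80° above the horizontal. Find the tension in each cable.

ΣF_x = 0: −T_A·cos63° + T_B·cos80° = 0 → T_B = 2.61443·T_A.
ΣF_y = 0: T_A·sin63° + T_B·sin80° = 190.
Substitute: T_A·(0.891007 + 2.61443·0.984808) = 190 → T_A = 54.8227 ≈ 54.82 N.
Then T_B = 2.61443 × 54.8227 = 143.3 N.

T_A = 54.82 N, T_B = 143.3 N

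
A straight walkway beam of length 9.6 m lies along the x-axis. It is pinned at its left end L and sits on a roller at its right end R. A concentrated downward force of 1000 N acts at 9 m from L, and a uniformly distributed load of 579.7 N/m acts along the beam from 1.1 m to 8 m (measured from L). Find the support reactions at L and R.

Resultant of the distributed load: 579.7 × 6.9 = 3999.93 N at 4.55 m from L.
ΣM about L: R_y·9.6 − 1000·9 − (579.7·6.9)·4.55 = 0 → R_y = 27199.6815/9.6 = 2833.3 ≈ 2833 N.
ΣF_y = 0: L_y + 2833.3 − 1000 − 579.7·6.9 = 0 → L_y = 2167 N.
ΣF_x = 0: no horizontal applied forces, so L_x = 0.

L_x = 0, L_y = 2167 N, R_y = 2833 N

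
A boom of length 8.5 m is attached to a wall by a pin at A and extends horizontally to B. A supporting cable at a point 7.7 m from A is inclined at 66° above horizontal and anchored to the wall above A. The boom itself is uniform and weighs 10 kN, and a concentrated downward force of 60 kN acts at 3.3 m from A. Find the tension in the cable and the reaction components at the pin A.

ΣM about A: T·sin66°·7.7 − 10·4.25 − 60·3.3 = 0 → T = 240.5/(7.7·0.913545) = 34.1896 ≈ 34.19 kN.
ΣF_x = 0: A_x − T·cos66° = 0 → A_x = 34.1896 × 0.406737 = 13.91 kN.
ΣF_y = 0: A_y + T·sin66° − 10 − 60 = 0 → A_y = 70 − 34.1896 × 0.913545 = 38.77 kN.

T = 34.19 kN, A_x = 13.91 kN, A_y = 38.77 kN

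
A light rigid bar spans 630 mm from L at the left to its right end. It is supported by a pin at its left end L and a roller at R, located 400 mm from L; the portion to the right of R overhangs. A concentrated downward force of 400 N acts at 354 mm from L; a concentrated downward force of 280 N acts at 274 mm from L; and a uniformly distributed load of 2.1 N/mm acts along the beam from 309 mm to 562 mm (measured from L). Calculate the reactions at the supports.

L_x = 0, L_y = 87.05 N, R_y = 1124 N

Resultant of the distributed load: 2.1 × 253 = 531.3 N at 435.5 mm from L.
Moments about L: R_y·400 − 400·354 − 280·274 − (2.1·253)·435.5 = 0 → R_y = 449701.15/400 = 1124.25 ≈ 1124 N.
ΣF_y = 0: L_y + 1124.25 − 400 − 280 − 2.1·253 = 0 → L_y = 87.05 N.
ΣF_x = 0: no horizontal applied forces, so L_x = 0.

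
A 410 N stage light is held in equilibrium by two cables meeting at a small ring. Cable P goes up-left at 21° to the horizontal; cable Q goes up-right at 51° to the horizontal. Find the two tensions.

ΣF_x = 0: −T_P·cos21° + T_Q·cos51° = 0 → T_Q = 1.48347·T_P.
ΣF_y = 0: T_P·sin21° + T_Q·sin51° = 410.
Substitute: T_P·(0.358368 + 1.48347·0.777146) = 410 → T_P = 271.3 N.
Then T_Q = 1.48347 × 271.3 = 402.5 N.

T_P = 271.3 N, T_Q = 402.5 N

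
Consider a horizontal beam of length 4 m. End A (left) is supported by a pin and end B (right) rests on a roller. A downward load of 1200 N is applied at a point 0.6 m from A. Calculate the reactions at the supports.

Moments about A: B_y·4 − 1200·0.6 = 0 → B_y = 720/4 = 180.0 N.
ΣF_y = 0: A_y + 180 − 1200 = 0 → A_y = 1020 N.
ΣF_x = 0: no horizontal applied forces, so A_x = 0.

A_x = 0, A_y = 1020 N, B_y = 180.0 N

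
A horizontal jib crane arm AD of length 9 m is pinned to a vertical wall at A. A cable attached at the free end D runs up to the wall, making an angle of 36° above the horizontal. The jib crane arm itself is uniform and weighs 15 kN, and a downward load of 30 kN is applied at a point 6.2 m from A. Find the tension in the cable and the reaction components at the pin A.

T = 47.92 kN, A_x = 38.77 kN, A_y = 16.83 kN

ΣM about A: T·sin36°·9 − 15·4.5 − 30·6.2 = 0 → T = 253.5/(9·0.587785) = 47.92 kN.
ΣF_x = 0: A_x − T·cos36° = 0 → A_x = 47.92 × 0.809017 = 38.77 kN.
ΣF_y = 0: A_y + T·sin36° − 15 − 30 = 0 → A_y = 45 − 47.92 × 0.587785 = 16.83 kN.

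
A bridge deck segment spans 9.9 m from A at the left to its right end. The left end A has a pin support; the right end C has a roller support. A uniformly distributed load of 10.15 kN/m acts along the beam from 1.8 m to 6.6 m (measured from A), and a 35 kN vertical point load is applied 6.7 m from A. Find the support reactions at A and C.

Resultant of the distributed load: 10.15 × 4.8 = 48.72 kN at 4.2 m from A.
Moments about A: C_y·9.9 − (10.15·4.8)·4.2 − 35·6.7 = 0 → C_y = 439.124/9.9 = 44.356 ≈ 44.36 kN.
ΣF_y = 0: A_y + 44.356 − 10.15·4.8 − 35 = 0 → A_y = 39.36 kN.
ΣF_x = 0: no horizontal applied forces, so A_x = 0.

A_x = 0, A_y = 39.36 kN, C_y = 44.36 kN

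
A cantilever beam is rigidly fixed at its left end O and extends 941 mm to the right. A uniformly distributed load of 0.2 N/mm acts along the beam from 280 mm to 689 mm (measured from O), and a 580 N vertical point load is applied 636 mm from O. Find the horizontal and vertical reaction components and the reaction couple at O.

Resultant of the distributed load: 0.2 × 409 = 81.8 N at 484.5 mm from O.
ΣF_x = 0: O_x = 0.
ΣF_y = 0: O_y − 0.2·409 − 580 = 0 → O_y = 661.8 N.
ΣM about O: M_O − (0.2·409)·484.5 − 580·636 = 0 → M_O = 408500 N·mm.

O_x = 0, O_y = 661.8 N, M_O = 408500 N·mm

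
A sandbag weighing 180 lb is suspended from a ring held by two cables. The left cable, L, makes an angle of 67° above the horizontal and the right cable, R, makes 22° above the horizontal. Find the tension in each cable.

ΣF_x = 0: −T_L·cos67° + T_R·cos22° = 0 → T_R = 0.421417·T_L.
ΣF_y = 0: T_L·sin67° + T_R·sin22° = 180.
Substitute: T_L·(0.920505 + 0.421417·0.374607) = 180 → T_L = 166.918 ≈ 166.9 lb.
Then T_R = 0.421417 × 166.918 = 70.34 lb.

T_L = 166.9 lb, T_R = 70.34 lb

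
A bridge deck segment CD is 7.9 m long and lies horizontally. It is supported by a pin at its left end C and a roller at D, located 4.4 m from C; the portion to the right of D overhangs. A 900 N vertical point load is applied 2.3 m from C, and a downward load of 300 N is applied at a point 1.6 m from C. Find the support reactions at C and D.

C_x = 0, C_y = 620.5 N, D_y = 579.5 N

ΣM about C: D_y·4.4 − 900·2.3 − 300·1.6 = 0 → D_y = 2550/4.4 = 579.545 ≈ 579.5 N.
ΣF_y = 0: C_y + 579.545 − 900 − 300 = 0 → C_y = 620.5 N.
ΣF_x = 0: no horizontal applied forces, so C_x = 0.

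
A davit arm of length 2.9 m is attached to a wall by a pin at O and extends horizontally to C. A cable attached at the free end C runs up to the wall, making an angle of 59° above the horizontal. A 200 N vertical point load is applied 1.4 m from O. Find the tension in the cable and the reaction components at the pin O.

T = 112.6 N, O_x = 58.01 N, O_y = 103.4 N

ΣM about O: T·sin59°·2.9 − 200·1.4 = 0 → T = 280/(2.9·0.857167) = 112.641 ≈ 112.6 N.
ΣF_x = 0: O_x − T·cos59° = 0 → O_x = 112.641 × 0.515038 = 58.01 N.
ΣF_y = 0: O_y + T·sin59° − 200 = 0 → O_y = 200 − 112.641 × 0.857167 = 103.4 N.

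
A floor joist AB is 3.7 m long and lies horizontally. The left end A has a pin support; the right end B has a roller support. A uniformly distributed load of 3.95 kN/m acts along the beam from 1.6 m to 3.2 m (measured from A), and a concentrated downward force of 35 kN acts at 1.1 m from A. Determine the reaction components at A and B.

Resultant of the distributed load: 3.95 × 1.6 = 6.32 kN at 2.4 m from A.
ΣM about A: B_y·3.7 − (3.95·1.6)·2.4 − 35·1.1 = 0 → B_y = 53.668/3.7 = 14.5049 ≈ 14.50 kN.
ΣF_y = 0: A_y + 14.5049 − 3.95·1.6 − 35 = 0 → A_y = 26.82 kN.
ΣF_x = 0: no horizontal applied forces, so A_x = 0.

A_x = 0, A_y = 26.82 kN, B_y = 14.50 kN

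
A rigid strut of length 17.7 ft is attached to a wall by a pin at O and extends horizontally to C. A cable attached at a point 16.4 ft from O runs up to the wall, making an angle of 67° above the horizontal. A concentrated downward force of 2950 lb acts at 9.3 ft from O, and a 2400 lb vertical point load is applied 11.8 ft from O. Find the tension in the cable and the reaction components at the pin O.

T = 3693 lb, O_x = 1443 lb, O_y = 1950 lb

ΣM about O: T·sin67°·16.4 − 2950·9.3 − 2400·11.8 = 0 → T = 55755/(16.4·0.920505) = 3693.29 ≈ 3693 lb.
ΣF_x = 0: O_x − T·cos67° = 0 → O_x = 3693.29 × 0.390731 = 1443 lb.
ΣF_y = 0: O_y + T·sin67° − 2950 − 2400 = 0 → O_y = 5350 − 3693.29 × 0.920505 = 1950 lb.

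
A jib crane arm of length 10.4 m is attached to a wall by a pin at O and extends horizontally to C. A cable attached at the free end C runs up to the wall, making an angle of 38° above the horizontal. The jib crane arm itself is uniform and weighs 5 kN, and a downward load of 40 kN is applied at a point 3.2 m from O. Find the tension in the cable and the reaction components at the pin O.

T = 24.05 kN, O_x = 18.95 kN, O_y = 30.19 kN

ΣM about O: T·sin38°·10.4 − 5·5.2 − 40·3.2 = 0 → T = 154/(10.4·0.615661) = 24.0517 ≈ 24.05 kN.
ΣF_x = 0: O_x − T·cos38° = 0 → O_x = 24.0517 × 0.788011 = 18.95 kN.
ΣF_y = 0: O_y + T·sin38° − 5 − 40 = 0 → O_y = 45 − 24.0517 × 0.615661 = 30.19 kN.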